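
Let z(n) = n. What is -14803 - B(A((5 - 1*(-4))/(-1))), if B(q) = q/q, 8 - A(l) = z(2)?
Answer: -14804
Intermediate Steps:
A(l) = 6 (A(l) = 8 - 1*2 = 8 - 2 = 6)
B(q) = 1
-14803 - B(A((5 - 1*(-4))/(-1))) = -14803 - 1*1 = -14803 - 1 = -14804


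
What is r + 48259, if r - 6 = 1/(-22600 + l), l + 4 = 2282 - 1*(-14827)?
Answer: 265216174/5495 ≈ 48265.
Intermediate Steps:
l = 17105 (l = -4 + (2282 - 1*(-14827)) = -4 + (2282 + 14827) = -4 + 17109 = 17105)
r = 32969/5495 (r = 6 + 1/(-22600 + 17105) = 6 + 1/(-5495) = 6 - 1/5495 = 32969/5495 ≈ 5.9998)
r + 48259 = 32969/5495 + 48259 = 265216174/5495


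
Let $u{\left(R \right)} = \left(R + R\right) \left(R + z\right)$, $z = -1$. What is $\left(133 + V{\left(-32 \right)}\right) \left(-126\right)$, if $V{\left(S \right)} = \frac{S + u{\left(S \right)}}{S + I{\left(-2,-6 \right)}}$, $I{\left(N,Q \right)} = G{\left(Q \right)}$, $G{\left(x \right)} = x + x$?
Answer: $- \frac{118818}{11} \approx -10802.0$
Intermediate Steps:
$G{\left(x \right)} = 2 x$
$I{\left(N,Q \right)} = 2 Q$
$u{\left(R \right)} = 2 R \left(-1 + R\right)$ ($u{\left(R \right)} = \left(R + R\right) \left(R - 1\right) = 2 R \left(-1 + R\right)$)
$V{\left(S \right)} = \frac{S + 2 S \left(-1 + S\right)}{-12 + S}$ ($V{\left(S \right)} = \frac{S + 2 S \left(-1 + S\right)}{S + 2 \left(-6\right)} = \frac{S + 2 S \left(-1 + S\right)}{S - 12} = \frac{S + 2 S \left(-1 + S\right)}{-12 + S}$)
$\left(133 + V{\left(-32 \right)}\right) \left(-126\right) = \left(133 - \frac{32 \left(-1 + 2 \left(-32\right)\right)}{-12 - 32}\right) \left(-126\right) = \left(133 - \frac{32 \left(-1 - 64\right)}{-44}\right) \left(-126\right) = \left(133 - \left(- \frac{8}{11}\right) \left(-65\right)\right) \left(-126\right) = \left(133 - \frac{520}{11}\right) \left(-126\right) = \frac{943}{11} \left(-126\right) = - \frac{118818}{11}$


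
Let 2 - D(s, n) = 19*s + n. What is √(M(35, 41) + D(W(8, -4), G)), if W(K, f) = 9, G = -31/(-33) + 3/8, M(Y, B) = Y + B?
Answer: I*√1643334/132 ≈ 9.7116*I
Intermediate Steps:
M(Y, B) = B + Y
G = 347/264 (G = -31*(-1/33) + 3*(⅛) = 31/33 + 3/8 = 347/264 ≈ 1.3144)
D(s, n) = 2 - n - 19*s (D(s, n) = 2 - (19*s + n) = 2 - (n + 19*s) = 2 + (-n - 19*s) = 2 - n - 19*s)
√(M(35, 41) + D(W(8, -4), G)) = √((41 + 35) + (2 - 1*347/264 - 19*9)) = √(76 + (2 - 347/264 - 171)) = √(76 - 44963/264) = √(-24899/264) = I*√1643334/132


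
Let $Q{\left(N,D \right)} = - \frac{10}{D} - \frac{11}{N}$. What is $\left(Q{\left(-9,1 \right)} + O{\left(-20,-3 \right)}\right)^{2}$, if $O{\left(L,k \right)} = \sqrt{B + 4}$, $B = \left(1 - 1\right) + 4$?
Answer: $\frac{6889}{81} - \frac{316 \sqrt{2}}{9} \approx 35.395$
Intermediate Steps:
$B = 4$ ($B = 0 + 4 = 4$)
$O{\left(L,k \right)} = 2 \sqrt{2}$ ($O{\left(L,k \right)} = \sqrt{4 + 4} = \sqrt{8} = 2 \sqrt{2}$)
$Q{\left(N,D \right)} = - \frac{11}{N} - \frac{10}{D}$
$\left(Q{\left(-9,1 \right)} + O{\left(-20,-3 \right)}\right)^{2} = \left(\left(- \frac{11}{-9} - \frac{10}{1}\right) + 2 \sqrt{2}\right)^{2} = \left(\left(\left(-11\right) \left(- \frac{1}{9}\right) - 10\right) + 2 \sqrt{2}\right)^{2} = \left(\left(\frac{11}{9} - 10\right) + 2 \sqrt{2}\right)^{2} = \left(- \frac{79}{9} + 2 \sqrt{2}\right)^{2}$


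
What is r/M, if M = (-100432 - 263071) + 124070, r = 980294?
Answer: -980294/239433 ≈ -4.0942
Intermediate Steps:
M = -239433 (M = -363503 + 124070 = -239433)
r/M = 980294/(-239433) = 980294*(-1/239433) = -980294/239433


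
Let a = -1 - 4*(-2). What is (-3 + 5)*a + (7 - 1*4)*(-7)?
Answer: -7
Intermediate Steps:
a = 7 (a = -1 + 8 = 7)
(-3 + 5)*a + (7 - 1*4)*(-7) = (-3 + 5)*7 + (7 - 1*4)*(-7) = 2*7 + (7 - 4)*(-7) = 14 + 3*(-7) = 14 - 21 = -7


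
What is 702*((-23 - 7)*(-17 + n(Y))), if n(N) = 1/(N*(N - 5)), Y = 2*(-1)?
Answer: 2495610/7 ≈ 3.5652e+5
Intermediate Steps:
Y = -2
n(N) = 1/(N*(-5 + N))
702*((-23 - 7)*(-17 + n(Y))) = 702*((-23 - 7)*(-17 + 1/((-2)*(-5 - 2)))) = 702*(-30*(-17 - ½/(-7))) = 702*(-30*(-17 - ½*(-⅐))) = 702*(-30*(-17 + 1/14)) = 702*(-30*(-237/14)) = 702*(3555/7) = 2495610/7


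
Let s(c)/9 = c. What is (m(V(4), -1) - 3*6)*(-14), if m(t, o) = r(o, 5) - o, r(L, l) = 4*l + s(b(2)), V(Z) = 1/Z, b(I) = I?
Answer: -294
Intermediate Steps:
s(c) = 9*c
r(L, l) = 18 + 4*l (r(L, l) = 4*l + 9*2 = 4*l + 18 = 18 + 4*l)
m(t, o) = 38 - o (m(t, o) = (18 + 4*5) - o = (18 + 20) - o = 38 - o)
(m(V(4), -1) - 3*6)*(-14) = ((38 - 1*(-1)) - 3*6)*(-14) = ((38 + 1) - 18)*(-14) = (39 - 18)*(-14) = 21*(-14) = -294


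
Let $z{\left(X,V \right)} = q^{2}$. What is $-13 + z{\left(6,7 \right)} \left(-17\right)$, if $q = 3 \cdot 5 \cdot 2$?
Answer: $-15313$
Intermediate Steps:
$q = 30$ ($q = 15 \cdot 2 = 30$)
$z{\left(X,V \right)} = 900$ ($z{\left(X,V \right)} = 30^{2} = 900$)
$-13 + z{\left(6,7 \right)} \left(-17\right) = -13 + 900 \left(-17\right) = -13 - 15300 = -15313$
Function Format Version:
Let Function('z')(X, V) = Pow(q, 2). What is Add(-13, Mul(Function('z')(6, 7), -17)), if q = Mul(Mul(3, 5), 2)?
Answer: -15313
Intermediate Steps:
q = 30 (q = Mul(15, 2) = 30)
Function('z')(X, V) = 900 (Function('z')(X, V) = Pow(30, 2) = 900)
Add(-13, Mul(Function('z')(6, 7), -17)) = Add(-13, Mul(900, -17)) = Add(-13, -15300) = -15313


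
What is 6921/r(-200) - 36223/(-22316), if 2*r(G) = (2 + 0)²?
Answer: 77260741/22316 ≈ 3462.1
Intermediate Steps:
r(G) = 2 (r(G) = (2 + 0)²/2 = (½)*2² = (½)*4 = 2)
6921/r(-200) - 36223/(-22316) = 6921/2 - 36223/(-22316) = 6921*(½) - 36223*(-1/22316) = 6921/2 + 36223/22316 = 77260741/22316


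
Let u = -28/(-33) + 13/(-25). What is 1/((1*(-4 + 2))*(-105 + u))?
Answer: 825/172708 ≈ 0.0047769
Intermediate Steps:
u = 271/825 (u = -28*(-1/33) + 13*(-1/25) = 28/33 - 13/25 = 271/825 ≈ 0.32849)
1/((1*(-4 + 2))*(-105 + u)) = 1/((1*(-4 + 2))*(-105 + 271/825)) = 1/((1*(-2))*(-86354/825)) = 1/(-2*(-86354/825)) = 1/(172708/825) = 825/172708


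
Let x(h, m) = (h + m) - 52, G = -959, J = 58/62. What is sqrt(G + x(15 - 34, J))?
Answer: I*sqrt(988931)/31 ≈ 32.079*I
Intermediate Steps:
J = 29/31 (J = 58*(1/62) = 29/31 ≈ 0.93548)
x(h, m) = -52 + h + m
sqrt(G + x(15 - 34, J)) = sqrt(-959 + (-52 + (15 - 34) + 29/31)) = sqrt(-959 + (-52 - 19 + 29/31)) = sqrt(-959 - 2172/31) = sqrt(-31901/31) = I*sqrt(988931)/31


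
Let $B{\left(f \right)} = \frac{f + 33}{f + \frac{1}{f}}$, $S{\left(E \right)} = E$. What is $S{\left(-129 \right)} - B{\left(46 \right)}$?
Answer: $- \frac{276727}{2117} \approx -130.72$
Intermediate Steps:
$B{\left(f \right)} = \frac{33 + f}{f + \frac{1}{f}}$
$S{\left(-129 \right)} - B{\left(46 \right)} = -129 - \frac{46 \left(33 + 46\right)}{1 + 46^{2}} = -129 - 46 \frac{1}{1 + 2116} \cdot 79 = -129 - 46 \cdot \frac{1}{2117} \cdot 79 = -129 - \frac{3634}{2117} = - \frac{276727}{2117}$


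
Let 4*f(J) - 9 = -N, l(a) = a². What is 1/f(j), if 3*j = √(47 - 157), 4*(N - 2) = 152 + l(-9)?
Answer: -16/205 ≈ -0.078049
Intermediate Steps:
N = 241/4 (N = 2 + (152 + (-9)²)/4 = 2 + (152 + 81)/4 = 2 + (¼)*233 = 2 + 233/4 = 241/4 ≈ 60.250)
j = I*√110/3 (j = √(47 - 157)/3 = √(-110)/3 = (I*√110)/3 = I*√110/3 ≈ 3.496*I)
f(J) = -205/16 (f(J) = 9/4 + (-1*241/4)/4 = 9/4 + (¼)*(-241/4) = 9/4 - 241/16 = -205/16)
1/f(j) = 1/(-205/16) = -16/205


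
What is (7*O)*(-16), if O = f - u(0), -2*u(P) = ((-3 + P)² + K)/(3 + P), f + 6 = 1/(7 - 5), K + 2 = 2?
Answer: 448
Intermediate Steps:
K = 0 (K = -2 + 2 = 0)
f = -11/2 (f = -6 + 1/(7 - 5) = -6 + 1/2 = -6 + ½ = -11/2 ≈ -5.5000)
u(P) = -(-3 + P)²/(2*(3 + P)) (u(P) = -((-3 + P)² + 0)/(2*(3 + P)) = -(-3 + P)²/(2*(3 + P)))
O = -4 (O = -11/2 - (-1)*(-3 + 0)²/(6 + 2*0) = -11/2 - (-1)*(-3)²/(6 + 0) = -11/2 - (-1)*9/6 = -11/2 - 1*(-3/2) = -11/2 + 3/2 = -4)
(7*O)*(-16) = (7*(-4))*(-16) = -28*(-16) = 448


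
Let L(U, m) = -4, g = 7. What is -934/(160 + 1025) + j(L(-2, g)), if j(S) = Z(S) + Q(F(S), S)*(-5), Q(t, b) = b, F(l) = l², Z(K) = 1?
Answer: 23951/1185 ≈ 20.212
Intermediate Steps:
j(S) = 1 - 5*S (j(S) = 1 + S*(-5) = 1 - 5*S)
-934/(160 + 1025) + j(L(-2, g)) = -934/(160 + 1025) + (1 - 5*(-4)) = -934/1185 + (1 + 20) = (1/1185)*(-934) + 21 = -934/1185 + 21 = 23951/1185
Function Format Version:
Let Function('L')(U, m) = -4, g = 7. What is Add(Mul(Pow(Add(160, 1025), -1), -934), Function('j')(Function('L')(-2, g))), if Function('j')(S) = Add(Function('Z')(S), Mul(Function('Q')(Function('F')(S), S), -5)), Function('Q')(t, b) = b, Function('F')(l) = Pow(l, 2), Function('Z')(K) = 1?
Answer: Rational(23951, 1185) ≈ 20.212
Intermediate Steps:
Function('j')(S) = Add(1, Mul(-5, S)) (Function('j')(S) = Add(1, Mul(S, -5)) = Add(1, Mul(-5, S)))
Add(Mul(Pow(Add(160, 1025), -1), -934), Function('j')(Function('L')(-2, g))) = Add(Mul(Pow(Add(160, 1025), -1), -934), Add(1, Mul(-5, -4))) = Add(Mul(Pow(1185, -1), -934), Add(1, 20)) = Add(Mul(Rational(1, 1185), -934), 21) = Add(Rational(-934, 1185), 21) = Rational(23951, 1185)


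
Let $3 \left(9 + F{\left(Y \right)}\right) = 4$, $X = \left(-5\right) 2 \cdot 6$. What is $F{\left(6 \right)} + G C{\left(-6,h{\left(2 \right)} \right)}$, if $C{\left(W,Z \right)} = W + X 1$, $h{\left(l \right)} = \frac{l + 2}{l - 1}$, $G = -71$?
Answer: $\frac{14035}{3} \approx 4678.3$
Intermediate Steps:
$X = -60$ ($X = \left(-10\right) 6 = -60$)
$F{\left(Y \right)} = - \frac{23}{3}$ ($F{\left(Y \right)} = -9 + \frac{1}{3} \cdot 4 = -9 + \frac{4}{3} = - \frac{23}{3}$)
$h{\left(l \right)} = \frac{2 + l}{-1 + l}$
$C{\left(W,Z \right)} = -60 + W$ ($C{\left(W,Z \right)} = W - 60 = -60 + W$)
$F{\left(6 \right)} + G C{\left(-6,h{\left(2 \right)} \right)} = - \frac{23}{3} - 71 \left(-60 - 6\right) = - \frac{23}{3} - -4686 = - \frac{23}{3} + 4686 = \frac{14035}{3}$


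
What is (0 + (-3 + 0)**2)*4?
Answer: 36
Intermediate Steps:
(0 + (-3 + 0)**2)*4 = (0 + (-3)**2)*4 = (0 + 9)*4 = 9*4 = 36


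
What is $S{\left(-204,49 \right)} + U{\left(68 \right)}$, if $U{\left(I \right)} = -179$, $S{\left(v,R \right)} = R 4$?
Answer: $17$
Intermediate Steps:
$S{\left(v,R \right)} = 4 R$
$S{\left(-204,49 \right)} + U{\left(68 \right)} = 4 \cdot 49 - 179 = 196 - 179 = 17$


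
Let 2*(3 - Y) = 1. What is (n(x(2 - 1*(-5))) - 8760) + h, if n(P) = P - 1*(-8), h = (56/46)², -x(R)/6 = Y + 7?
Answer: -4659177/529 ≈ -8807.5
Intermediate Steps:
Y = 5/2 (Y = 3 - ½*1 = 3 - ½ = 5/2 ≈ 2.5000)
x(R) = -57 (x(R) = -6*(5/2 + 7) = -6*19/2 = -57)
h = 784/529 (h = (56*(1/46))² = (28/23)² = 784/529 ≈ 1.4820)
n(P) = 8 + P (n(P) = P + 8 = 8 + P)
(n(x(2 - 1*(-5))) - 8760) + h = ((8 - 57) - 8760) + 784/529 = (-49 - 8760) + 784/529 = -8809 + 784/529 = -4659177/529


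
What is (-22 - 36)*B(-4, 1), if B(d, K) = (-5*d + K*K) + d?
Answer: -986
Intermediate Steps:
B(d, K) = K**2 - 4*d (B(d, K) = (-5*d + K**2) + d = (K**2 - 5*d) + d = K**2 - 4*d)
(-22 - 36)*B(-4, 1) = (-22 - 36)*(1**2 - 4*(-4)) = -58*(1 + 16) = -58*17 = -986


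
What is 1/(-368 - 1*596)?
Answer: -1/964 ≈ -0.0010373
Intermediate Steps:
1/(-368 - 1*596) = 1/(-368 - 596) = 1/(-964) = -1/964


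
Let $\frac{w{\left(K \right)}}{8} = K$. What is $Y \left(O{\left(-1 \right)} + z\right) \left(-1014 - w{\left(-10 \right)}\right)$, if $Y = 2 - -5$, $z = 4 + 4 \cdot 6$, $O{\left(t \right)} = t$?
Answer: $-176526$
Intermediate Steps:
$w{\left(K \right)} = 8 K$
$z = 28$ ($z = 4 + 24 = 28$)
$Y = 7$ ($Y = 2 + 5 = 7$)
$Y \left(O{\left(-1 \right)} + z\right) \left(-1014 - w{\left(-10 \right)}\right) = 7 \left(-1 + 28\right) \left(-1014 - 8 \left(-10\right)\right) = 7 \cdot 27 \left(-1014 - -80\right) = 189 \left(-1014 + 80\right) = 189 \left(-934\right) = -176526$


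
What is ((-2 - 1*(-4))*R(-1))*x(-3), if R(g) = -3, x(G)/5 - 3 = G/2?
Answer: -45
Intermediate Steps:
x(G) = 15 + 5*G/2 (x(G) = 15 + 5*(G/2) = 15 + 5*G/2)
((-2 - 1*(-4))*R(-1))*x(-3) = ((-2 - 1*(-4))*(-3))*(15 + (5/2)*(-3)) = ((-2 + 4)*(-3))*(15 - 15/2) = (2*(-3))*(15/2) = -6*15/2 = -45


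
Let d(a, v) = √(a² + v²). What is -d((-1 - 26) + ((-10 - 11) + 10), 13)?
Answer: -√1613 ≈ -40.162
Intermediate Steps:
-d((-1 - 26) + ((-10 - 11) + 10), 13) = -√(((-1 - 26) + ((-10 - 11) + 10))² + 13²) = -√((-27 + (-21 + 10))² + 169) = -√((-27 - 11)² + 169) = -√((-38)² + 169) = -√(1444 + 169) = -√1613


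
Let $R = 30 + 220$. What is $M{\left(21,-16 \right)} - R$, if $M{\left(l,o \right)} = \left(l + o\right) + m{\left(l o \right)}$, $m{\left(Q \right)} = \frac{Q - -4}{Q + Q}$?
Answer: $- \frac{41077}{168} \approx -244.51$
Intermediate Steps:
$R = 250$
$m{\left(Q \right)} = \frac{4 + Q}{2 Q}$ ($m{\left(Q \right)} = \frac{Q + 4}{2 Q} = \left(4 + Q\right) \frac{1}{2 Q} = \frac{4 + Q}{2 Q}$)
$M{\left(l,o \right)} = l + o + \frac{4 + l o}{2 l o}$ ($M{\left(l,o \right)} = \left(l + o\right) + \frac{4 + l o}{2 l o} = l + o + \frac{4 + l o}{2 l o}$)
$M{\left(21,-16 \right)} - R = \left(\frac{1}{2} + 21 - 16 + \frac{2}{21 \left(-16\right)}\right) - 250 = \left(\frac{1}{2} + 21 - 16 + 2 \cdot \frac{1}{21} \left(- \frac{1}{16}\right)\right) - 250 = \left(\frac{1}{2} + 21 - 16 - \frac{1}{168}\right) - 250 = \frac{923}{168} - 250 = - \frac{41077}{168}$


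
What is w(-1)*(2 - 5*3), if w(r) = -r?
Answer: -13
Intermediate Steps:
w(-1)*(2 - 5*3) = (-1*(-1))*(2 - 5*3) = 1*(2 - 15) = 1*(-13) = -13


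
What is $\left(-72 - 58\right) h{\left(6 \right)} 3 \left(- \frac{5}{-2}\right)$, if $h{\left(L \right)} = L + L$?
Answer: $-11700$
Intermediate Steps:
$h{\left(L \right)} = 2 L$
$\left(-72 - 58\right) h{\left(6 \right)} 3 \left(- \frac{5}{-2}\right) = \left(-72 - 58\right) 2 \cdot 6 \cdot 3 \left(- \frac{5}{-2}\right) = - 130 \cdot 12 \cdot 3 \left(\left(-5\right) \left(- \frac{1}{2}\right)\right) = - 130 \cdot 36 \cdot \frac{5}{2} = \left(-130\right) 90 = -11700$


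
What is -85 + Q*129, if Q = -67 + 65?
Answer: -343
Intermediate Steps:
Q = -2
-85 + Q*129 = -85 - 2*129 = -85 - 258 = -343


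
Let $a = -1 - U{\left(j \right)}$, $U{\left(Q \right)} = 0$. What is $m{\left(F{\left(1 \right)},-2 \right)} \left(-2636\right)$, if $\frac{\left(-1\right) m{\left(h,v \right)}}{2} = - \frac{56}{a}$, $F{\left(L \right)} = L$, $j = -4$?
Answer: $295232$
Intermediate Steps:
$a = -1$ ($a = -1 - 0 = -1 + 0 = -1$)
$m{\left(h,v \right)} = -112$ ($m{\left(h,v \right)} = - 2 \left(- \frac{56}{-1}\right) = - 2 \left(\left(-56\right) \left(-1\right)\right) = \left(-2\right) 56 = -112$)
$m{\left(F{\left(1 \right)},-2 \right)} \left(-2636\right) = \left(-112\right) \left(-2636\right) = 295232$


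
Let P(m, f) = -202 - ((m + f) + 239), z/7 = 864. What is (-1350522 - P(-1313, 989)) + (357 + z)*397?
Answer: 1192380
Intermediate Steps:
z = 6048 (z = 7*864 = 6048)
P(m, f) = -441 - f - m (P(m, f) = -202 - ((f + m) + 239) = -202 - (239 + f + m) = -202 + (-239 - f - m) = -441 - f - m)
(-1350522 - P(-1313, 989)) + (357 + z)*397 = (-1350522 - (-441 - 1*989 - 1*(-1313))) + (357 + 6048)*397 = (-1350522 - (-441 - 989 + 1313)) + 6405*397 = (-1350522 - 1*(-117)) + 2542785 = (-1350522 + 117) + 2542785 = -1350405 + 2542785 = 1192380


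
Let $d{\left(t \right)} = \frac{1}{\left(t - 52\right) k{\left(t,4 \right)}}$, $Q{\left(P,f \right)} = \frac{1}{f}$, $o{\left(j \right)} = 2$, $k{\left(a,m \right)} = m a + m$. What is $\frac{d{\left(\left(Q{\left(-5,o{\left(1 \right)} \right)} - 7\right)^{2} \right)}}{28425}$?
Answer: $- \frac{4}{191783475} \approx -2.0857 \cdot 10^{-8}$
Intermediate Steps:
$k{\left(a,m \right)} = m + a m$ ($k{\left(a,m \right)} = a m + m = m + a m$)
$d{\left(t \right)} = \frac{1}{\left(-52 + t\right) \left(4 + 4 t\right)}$ ($d{\left(t \right)} = \frac{1}{\left(t - 52\right) 4 \left(1 + t\right)} = \frac{1}{\left(-52 + t\right) \left(4 + 4 t\right)}$)
$\frac{d{\left(\left(Q{\left(-5,o{\left(1 \right)} \right)} - 7\right)^{2} \right)}}{28425} = \frac{\frac{1}{4} \frac{1}{1 + \left(\frac{1}{2} - 7\right)^{2}} \frac{1}{-52 + \left(\frac{1}{2} - 7\right)^{2}}}{28425} = \frac{1}{4 \left(1 + \left(\frac{1}{2} - 7\right)^{2}\right) \left(-52 + \left(\frac{1}{2} - 7\right)^{2}\right)} \frac{1}{28425} = \frac{1}{4 \left(1 + \left(- \frac{13}{2}\right)^{2}\right) \left(-52 + \left(- \frac{13}{2}\right)^{2}\right)} \frac{1}{28425} = \frac{1}{4 \left(1 + \frac{169}{4}\right) \left(-52 + \frac{169}{4}\right)} \frac{1}{28425} = \frac{1}{4 \cdot \frac{173}{4} \left(- \frac{39}{4}\right)} \frac{1}{28425} = \frac{1}{4} \cdot \frac{4}{173} \left(- \frac{4}{39}\right) \frac{1}{28425} = \left(- \frac{4}{6747}\right) \frac{1}{28425} = - \frac{4}{191783475}$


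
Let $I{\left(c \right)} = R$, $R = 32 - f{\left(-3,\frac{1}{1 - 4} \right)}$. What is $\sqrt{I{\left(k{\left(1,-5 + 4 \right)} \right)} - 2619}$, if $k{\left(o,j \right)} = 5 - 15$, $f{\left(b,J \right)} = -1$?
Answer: $i \sqrt{2586} \approx 50.853 i$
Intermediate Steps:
$R = 33$ ($R = 32 - -1 = 32 + 1 = 33$)
$k{\left(o,j \right)} = -10$ ($k{\left(o,j \right)} = 5 - 15 = -10$)
$I{\left(c \right)} = 33$
$\sqrt{I{\left(k{\left(1,-5 + 4 \right)} \right)} - 2619} = \sqrt{33 - 2619} = \sqrt{-2586} = i \sqrt{2586}$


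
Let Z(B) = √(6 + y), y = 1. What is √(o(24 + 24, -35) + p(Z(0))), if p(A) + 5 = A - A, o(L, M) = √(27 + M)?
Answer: √(-5 + 2*I*√2) ≈ 0.61015 + 2.3178*I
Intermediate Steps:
Z(B) = √7 (Z(B) = √(6 + 1) = √7)
p(A) = -5 (p(A) = -5 + (A - A) = -5 + 0 = -5)
√(o(24 + 24, -35) + p(Z(0))) = √(√(27 - 35) - 5) = √(√(-8) - 5) = √(2*I*√2 - 5) = √(-5 + 2*I*√2)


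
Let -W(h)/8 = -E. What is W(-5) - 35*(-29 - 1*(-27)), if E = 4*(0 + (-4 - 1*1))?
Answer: -90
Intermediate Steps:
E = -20 (E = 4*(0 + (-4 - 1)) = 4*(0 - 5) = 4*(-5) = -20)
W(h) = -160 (W(h) = -(-8)*(-20) = -8*20 = -160)
W(-5) - 35*(-29 - 1*(-27)) = -160 - 35*(-29 - 1*(-27)) = -160 - 35*(-29 + 27) = -160 - 35*(-2) = -160 + 70 = -90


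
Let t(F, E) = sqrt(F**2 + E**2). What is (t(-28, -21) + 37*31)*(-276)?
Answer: -326232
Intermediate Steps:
t(F, E) = sqrt(E**2 + F**2)
(t(-28, -21) + 37*31)*(-276) = (sqrt((-21)**2 + (-28)**2) + 37*31)*(-276) = (sqrt(441 + 784) + 1147)*(-276) = (sqrt(1225) + 1147)*(-276) = (35 + 1147)*(-276) = 1182*(-276) = -326232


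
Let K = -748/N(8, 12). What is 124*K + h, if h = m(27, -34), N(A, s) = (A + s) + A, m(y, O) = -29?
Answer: -23391/7 ≈ -3341.6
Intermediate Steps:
N(A, s) = s + 2*A
h = -29
K = -187/7 (K = -748/(12 + 2*8) = -748/(12 + 16) = -748/28 = -748*1/28 = -187/7 ≈ -26.714)
124*K + h = 124*(-187/7) - 29 = -23188/7 - 29 = -23391/7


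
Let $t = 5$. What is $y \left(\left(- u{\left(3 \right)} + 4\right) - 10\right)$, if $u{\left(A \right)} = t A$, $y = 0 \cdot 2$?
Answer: $0$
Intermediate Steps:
$y = 0$
$u{\left(A \right)} = 5 A$
$y \left(\left(- u{\left(3 \right)} + 4\right) - 10\right) = 0 \left(\left(- 5 \cdot 3 + 4\right) - 10\right) = 0 \left(\left(\left(-1\right) 15 + 4\right) - 10\right) = 0 \left(\left(-15 + 4\right) - 10\right) = 0 \left(-11 - 10\right) = 0 \left(-21\right) = 0$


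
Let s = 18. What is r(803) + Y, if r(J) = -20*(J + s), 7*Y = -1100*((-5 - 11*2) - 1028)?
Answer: 1045560/7 ≈ 1.4937e+5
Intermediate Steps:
Y = 1160500/7 (Y = (-1100*((-5 - 11*2) - 1028))/7 = (-1100*((-5 - 22) - 1028))/7 = (-1100*(-27 - 1028))/7 = (-1100*(-1055))/7 = (⅐)*1160500 = 1160500/7 ≈ 1.6579e+5)
r(J) = -360 - 20*J (r(J) = -20*(J + 18) = -20*(18 + J) = -360 - 20*J)
r(803) + Y = (-360 - 20*803) + 1160500/7 = (-360 - 16060) + 1160500/7 = -16420 + 1160500/7 = 1045560/7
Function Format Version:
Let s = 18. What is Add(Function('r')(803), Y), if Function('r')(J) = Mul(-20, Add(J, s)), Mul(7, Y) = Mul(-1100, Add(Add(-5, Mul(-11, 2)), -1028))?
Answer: Rational(1045560, 7) ≈ 1.4937e+5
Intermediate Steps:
Y = Rational(1160500, 7) (Y = Mul(Rational(1, 7), Mul(-1100, Add(Add(-5, Mul(-11, 2)), -1028))) = Mul(Rational(1, 7), Mul(-1100, Add(Add(-5, -22), -1028))) = Mul(Rational(1, 7), Mul(-1100, Add(-27, -1028))) = Mul(Rational(1, 7), Mul(-1100, -1055)) = Mul(Rational(1, 7), 1160500) = Rational(1160500, 7) ≈ 1.6579e+5)
Function('r')(J) = Add(-360, Mul(-20, J)) (Function('r')(J) = Mul(-20, Add(J, 18)) = Mul(-20, Add(18, J)) = Add(-360, Mul(-20, J)))
Add(Function('r')(803), Y) = Add(Add(-360, Mul(-20, 803)), Rational(1160500, 7)) = Add(Add(-360, -16060), Rational(1160500, 7)) = Add(-16420, Rational(1160500, 7)) = Rational(1045560, 7)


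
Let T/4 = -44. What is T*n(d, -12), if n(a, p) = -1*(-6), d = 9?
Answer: -1056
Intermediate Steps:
n(a, p) = 6
T = -176 (T = 4*(-44) = -176)
T*n(d, -12) = -176*6 = -1056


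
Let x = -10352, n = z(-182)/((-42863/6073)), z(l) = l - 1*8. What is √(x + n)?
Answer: I*√18969616702878/42863 ≈ 101.61*I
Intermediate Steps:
z(l) = -8 + l (z(l) = l - 8 = -8 + l)
n = 1153870/42863 (n = (-8 - 182)/((-42863/6073)) = -190/((-42863*1/6073)) = -190/(-42863/6073) = -190*(-6073/42863) = 1153870/42863 ≈ 26.920)
√(x + n) = √(-10352 + 1153870/42863) = √(-442563906/42863) = I*√18969616702878/42863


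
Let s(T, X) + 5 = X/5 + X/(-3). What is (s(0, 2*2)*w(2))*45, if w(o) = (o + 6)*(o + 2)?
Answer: -7968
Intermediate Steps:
w(o) = (2 + o)*(6 + o) (w(o) = (6 + o)*(2 + o) = (2 + o)*(6 + o))
s(T, X) = -5 - 2*X/15 (s(T, X) = -5 + (X/5 + X/(-3)) = -5 + (X*(⅕) + X*(-⅓)) = -5 + (X/5 - X/3) = -5 - 2*X/15)
(s(0, 2*2)*w(2))*45 = ((-5 - 4*2/15)*(12 + 2² + 8*2))*45 = ((-5 - 2/15*4)*(12 + 4 + 16))*45 = ((-5 - 8/15)*32)*45 = -83/15*32*45 = -2656/15*45 = -7968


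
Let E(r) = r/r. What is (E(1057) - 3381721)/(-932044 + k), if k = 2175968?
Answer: -845430/310981 ≈ -2.7186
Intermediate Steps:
E(r) = 1
(E(1057) - 3381721)/(-932044 + k) = (1 - 3381721)/(-932044 + 2175968) = -3381720/1243924 = -3381720*1/1243924 = -845430/310981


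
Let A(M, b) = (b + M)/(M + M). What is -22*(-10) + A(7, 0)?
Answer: 441/2 ≈ 220.50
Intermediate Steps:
A(M, b) = (M + b)/(2*M) (A(M, b) = (M + b)/((2*M)) = (M + b)*(1/(2*M)) = (M + b)/(2*M))
-22*(-10) + A(7, 0) = -22*(-10) + (1/2)*(7 + 0)/7 = 220 + (1/2)*(1/7)*7 = 220 + 1/2 = 441/2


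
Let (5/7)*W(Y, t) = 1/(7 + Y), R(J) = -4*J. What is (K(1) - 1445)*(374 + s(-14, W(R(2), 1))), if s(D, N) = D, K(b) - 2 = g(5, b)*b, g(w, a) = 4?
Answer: -518040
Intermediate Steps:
W(Y, t) = 7/(5*(7 + Y))
K(b) = 2 + 4*b
(K(1) - 1445)*(374 + s(-14, W(R(2), 1))) = ((2 + 4*1) - 1445)*(374 - 14) = ((2 + 4) - 1445)*360 = (6 - 1445)*360 = -1439*360 = -518040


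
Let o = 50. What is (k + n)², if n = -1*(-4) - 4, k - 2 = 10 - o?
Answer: 1444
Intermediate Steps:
k = -38 (k = 2 + (10 - 1*50) = 2 + (10 - 50) = 2 - 40 = -38)
n = 0 (n = 4 - 4 = 0)
(k + n)² = (-38 + 0)² = (-38)² = 1444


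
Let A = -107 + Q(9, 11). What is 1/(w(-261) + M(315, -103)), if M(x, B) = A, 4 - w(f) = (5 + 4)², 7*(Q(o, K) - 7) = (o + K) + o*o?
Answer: -7/1138 ≈ -0.0061511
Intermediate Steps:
Q(o, K) = 7 + K/7 + o/7 + o²/7 (Q(o, K) = 7 + ((o + K) + o*o)/7 = 7 + ((K + o) + o²)/7 = 7 + (K + o + o²)/7 = 7 + (K/7 + o/7 + o²/7) = 7 + K/7 + o/7 + o²/7)
w(f) = -77 (w(f) = 4 - (5 + 4)² = 4 - 1*9² = 4 - 1*81 = 4 - 81 = -77)
A = -599/7 (A = -107 + (7 + (⅐)*11 + (⅐)*9 + (⅐)*9²) = -107 + (7 + 11/7 + 9/7 + (⅐)*81) = -107 + (7 + 11/7 + 9/7 + 81/7) = -107 + 150/7 = -599/7 ≈ -85.571)
M(x, B) = -599/7
1/(w(-261) + M(315, -103)) = 1/(-77 - 599/7) = 1/(-1138/7) = -7/1138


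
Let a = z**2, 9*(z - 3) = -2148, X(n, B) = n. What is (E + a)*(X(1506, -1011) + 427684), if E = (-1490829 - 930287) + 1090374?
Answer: -4925740238510/9 ≈ -5.4730e+11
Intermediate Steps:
z = -707/3 (z = 3 + (1/9)*(-2148) = 3 - 716/3 = -707/3 ≈ -235.67)
E = -1330742 (E = -2421116 + 1090374 = -1330742)
a = 499849/9 (a = (-707/3)**2 = 499849/9 ≈ 55539.)
(E + a)*(X(1506, -1011) + 427684) = (-1330742 + 499849/9)*(1506 + 427684) = -11476829/9*429190 = -4925740238510/9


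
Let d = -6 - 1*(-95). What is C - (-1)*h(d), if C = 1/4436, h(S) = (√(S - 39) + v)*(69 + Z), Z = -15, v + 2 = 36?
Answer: 8144497/4436 + 270*√2 ≈ 2217.8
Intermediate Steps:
v = 34 (v = -2 + 36 = 34)
d = 89 (d = -6 + 95 = 89)
h(S) = 1836 + 54*√(-39 + S) (h(S) = (√(S - 39) + 34)*(69 - 15) = (√(-39 + S) + 34)*54 = (34 + √(-39 + S))*54 = 1836 + 54*√(-39 + S))
C = 1/4436 ≈ 0.00022543
C - (-1)*h(d) = 1/4436 - (-1)*(1836 + 54*√(-39 + 89)) = 1/4436 - (-1)*(1836 + 54*√50) = 1/4436 - (-1)*(1836 + 54*(5*√2)) = 1/4436 - (-1)*(1836 + 270*√2) = 1/4436 - (-1836 - 270*√2) = 1/4436 + (1836 + 270*√2) = 8144497/4436 + 270*√2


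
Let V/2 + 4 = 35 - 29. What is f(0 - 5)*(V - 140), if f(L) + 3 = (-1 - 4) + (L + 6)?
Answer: 952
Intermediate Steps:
V = 4 (V = -8 + 2*(35 - 29) = -8 + 2*6 = -8 + 12 = 4)
f(L) = -2 + L (f(L) = -3 + ((-1 - 4) + (L + 6)) = -3 + (-5 + (6 + L)) = -3 + (1 + L) = -2 + L)
f(0 - 5)*(V - 140) = (-2 + (0 - 5))*(4 - 140) = (-2 - 5)*(-136) = -7*(-136) = 952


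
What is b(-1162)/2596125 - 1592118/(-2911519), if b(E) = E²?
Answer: 1152085486198/1079809609125 ≈ 1.0669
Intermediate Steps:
b(-1162)/2596125 - 1592118/(-2911519) = (-1162)²/2596125 - 1592118/(-2911519) = 1350244*(1/2596125) - 1592118*(-1/2911519) = 192892/370875 + 1592118/2911519 = 1152085486198/1079809609125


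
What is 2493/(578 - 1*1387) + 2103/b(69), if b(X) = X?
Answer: 509770/18607 ≈ 27.397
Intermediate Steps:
2493/(578 - 1*1387) + 2103/b(69) = 2493/(578 - 1*1387) + 2103/69 = 2493/(578 - 1387) + 2103*(1/69) = 2493/(-809) + 701/23 = 2493*(-1/809) + 701/23 = -2493/809 + 701/23 = 509770/18607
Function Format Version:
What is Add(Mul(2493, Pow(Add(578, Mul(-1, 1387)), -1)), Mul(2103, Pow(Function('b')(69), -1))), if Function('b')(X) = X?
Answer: Rational(509770, 18607) ≈ 27.397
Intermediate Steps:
Add(Mul(2493, Pow(Add(578, Mul(-1, 1387)), -1)), Mul(2103, Pow(Function('b')(69), -1))) = Add(Mul(2493, Pow(Add(578, Mul(-1, 1387)), -1)), Mul(2103, Pow(69, -1))) = Add(Mul(2493, Pow(Add(578, -1387), -1)), Mul(2103, Rational(1, 69))) = Add(Mul(2493, Pow(-809, -1)), Rational(701, 23)) = Add(Mul(2493, Rational(-1, 809)), Rational(701, 23)) = Add(Rational(-2493, 809), Rational(701, 23)) = Rational(509770, 18607)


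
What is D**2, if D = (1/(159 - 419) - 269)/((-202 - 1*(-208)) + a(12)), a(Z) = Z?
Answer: 4891743481/21902400 ≈ 223.34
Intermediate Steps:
D = -69941/4680 (D = (1/(159 - 419) - 269)/((-202 - 1*(-208)) + 12) = (1/(-260) - 269)/((-202 + 208) + 12) = (-1/260 - 269)/(6 + 12) = -69941/260/18 = -69941/260*1/18 = -69941/4680 ≈ -14.945)
D**2 = (-69941/4680)**2 = 4891743481/21902400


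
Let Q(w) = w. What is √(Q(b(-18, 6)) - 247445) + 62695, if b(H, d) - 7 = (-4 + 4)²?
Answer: 62695 + I*√247438 ≈ 62695.0 + 497.43*I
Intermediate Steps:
b(H, d) = 7 (b(H, d) = 7 + (-4 + 4)² = 7 + 0² = 7 + 0 = 7)
√(Q(b(-18, 6)) - 247445) + 62695 = √(7 - 247445) + 62695 = √(-247438) + 62695 = I*√247438 + 62695 = 62695 + I*√247438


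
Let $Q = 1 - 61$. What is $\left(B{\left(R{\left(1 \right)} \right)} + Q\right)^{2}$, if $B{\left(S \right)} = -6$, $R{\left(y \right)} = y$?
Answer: $4356$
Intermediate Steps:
$Q = -60$ ($Q = 1 - 61 = -60$)
$\left(B{\left(R{\left(1 \right)} \right)} + Q\right)^{2} = \left(-6 - 60\right)^{2} = \left(-66\right)^{2} = 4356$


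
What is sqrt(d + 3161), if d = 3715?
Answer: 6*sqrt(191) ≈ 82.922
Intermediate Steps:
sqrt(d + 3161) = sqrt(3715 + 3161) = sqrt(6876) = 6*sqrt(191)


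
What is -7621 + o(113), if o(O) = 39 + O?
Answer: -7469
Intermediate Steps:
-7621 + o(113) = -7621 + (39 + 113) = -7621 + 152 = -7469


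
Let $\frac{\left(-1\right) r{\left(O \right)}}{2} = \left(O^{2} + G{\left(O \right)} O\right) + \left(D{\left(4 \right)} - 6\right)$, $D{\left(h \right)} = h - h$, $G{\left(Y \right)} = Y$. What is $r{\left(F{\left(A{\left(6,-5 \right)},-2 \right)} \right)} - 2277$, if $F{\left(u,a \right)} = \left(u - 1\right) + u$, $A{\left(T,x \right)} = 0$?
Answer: $-2269$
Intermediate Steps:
$D{\left(h \right)} = 0$
$F{\left(u,a \right)} = -1 + 2 u$ ($F{\left(u,a \right)} = \left(-1 + u\right) + u = -1 + 2 u$)
$r{\left(O \right)} = 12 - 4 O^{2}$ ($r{\left(O \right)} = - 2 \left(\left(O^{2} + O O\right) + \left(0 - 6\right)\right) = - 2 \left(\left(O^{2} + O^{2}\right) - 6\right) = - 2 \left(2 O^{2} - 6\right) = - 2 \left(-6 + 2 O^{2}\right) = 12 - 4 O^{2}$)
$r{\left(F{\left(A{\left(6,-5 \right)},-2 \right)} \right)} - 2277 = \left(12 - 4 \left(-1 + 2 \cdot 0\right)^{2}\right) - 2277 = \left(12 - 4 \left(-1 + 0\right)^{2}\right) - 2277 = \left(12 - 4 \left(-1\right)^{2}\right) - 2277 = \left(12 - 4\right) - 2277 = 8 - 2277 = -2269$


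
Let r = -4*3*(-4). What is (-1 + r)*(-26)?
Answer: -1222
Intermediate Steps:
r = 48 (r = -12*(-4) = 48)
(-1 + r)*(-26) = (-1 + 48)*(-26) = 47*(-26) = -1222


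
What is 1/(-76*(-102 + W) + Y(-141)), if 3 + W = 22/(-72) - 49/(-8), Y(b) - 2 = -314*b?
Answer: 18/932647 ≈ 1.9300e-5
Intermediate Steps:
Y(b) = 2 - 314*b
W = 203/72 (W = -3 + (22/(-72) - 49/(-8)) = -3 + (22*(-1/72) - 49*(-⅛)) = -3 + (-11/36 + 49/8) = -3 + 419/72 = 203/72 ≈ 2.8194)
1/(-76*(-102 + W) + Y(-141)) = 1/(-76*(-102 + 203/72) + (2 - 314*(-141))) = 1/(-76*(-7141/72) + (2 + 44274)) = 1/(135679/18 + 44276) = 1/(932647/18) = 18/932647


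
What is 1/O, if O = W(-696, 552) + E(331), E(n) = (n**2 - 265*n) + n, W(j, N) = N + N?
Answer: 1/23281 ≈ 4.2953e-5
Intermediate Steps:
W(j, N) = 2*N
E(n) = n**2 - 264*n
O = 23281 (O = 2*552 + 331*(-264 + 331) = 1104 + 331*67 = 1104 + 22177 = 23281)
1/O = 1/23281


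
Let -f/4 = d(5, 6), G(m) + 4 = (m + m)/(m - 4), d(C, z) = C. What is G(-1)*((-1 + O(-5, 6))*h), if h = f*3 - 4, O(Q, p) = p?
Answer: 1152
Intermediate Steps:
G(m) = -4 + 2*m/(-4 + m) (G(m) = -4 + (m + m)/(m - 4) = -4 + (2*m)/(-4 + m) = -4 + 2*m/(-4 + m))
f = -20 (f = -4*5 = -20)
h = -64 (h = -20*3 - 4 = -60 - 4 = -64)
G(-1)*((-1 + O(-5, 6))*h) = (2*(8 - 1*(-1))/(-4 - 1))*((-1 + 6)*(-64)) = (2*(8 + 1)/(-5))*(5*(-64)) = (2*(-⅕)*9)*(-320) = -18/5*(-320) = 1152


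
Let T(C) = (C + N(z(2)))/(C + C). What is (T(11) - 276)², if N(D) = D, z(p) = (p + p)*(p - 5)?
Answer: 36881329/484 ≈ 76201.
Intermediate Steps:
z(p) = 2*p*(-5 + p) (z(p) = (2*p)*(-5 + p) = 2*p*(-5 + p))
T(C) = (-12 + C)/(2*C) (T(C) = (C + 2*2*(-5 + 2))/(C + C) = (C + 2*2*(-3))/((2*C)) = (C - 12)*(1/(2*C)) = (-12 + C)*(1/(2*C)) = (-12 + C)/(2*C))
(T(11) - 276)² = ((½)*(-12 + 11)/11 - 276)² = ((½)*(1/11)*(-1) - 276)² = (-1/22 - 276)² = (-6073/22)² = 36881329/484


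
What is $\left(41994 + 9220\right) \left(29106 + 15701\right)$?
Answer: $2294745698$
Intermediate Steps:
$\left(41994 + 9220\right) \left(29106 + 15701\right) = 51214 \cdot 44807 = 2294745698$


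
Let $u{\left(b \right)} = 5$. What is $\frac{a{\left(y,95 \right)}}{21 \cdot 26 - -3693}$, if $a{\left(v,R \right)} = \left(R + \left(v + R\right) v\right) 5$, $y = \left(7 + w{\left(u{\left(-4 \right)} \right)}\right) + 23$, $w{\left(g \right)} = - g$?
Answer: $\frac{15475}{4239} \approx 3.6506$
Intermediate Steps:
$y = 25$ ($y = \left(7 - 5\right) + 23 = 2 + 23 = 25$)
$a{\left(v,R \right)} = 5 R + 5 v \left(R + v\right)$ ($a{\left(v,R \right)} = \left(R + \left(R + v\right) v\right) 5 = \left(R + v \left(R + v\right)\right) 5 = 5 R + 5 v \left(R + v\right)$)
$\frac{a{\left(y,95 \right)}}{21 \cdot 26 - -3693} = \frac{5 \cdot 95 + 5 \cdot 25^{2} + 5 \cdot 95 \cdot 25}{21 \cdot 26 - -3693} = \frac{475 + 5 \cdot 625 + 11875}{546 + 3693} = \frac{475 + 3125 + 11875}{4239} = 15475 \cdot \frac{1}{4239} = \frac{15475}{4239}$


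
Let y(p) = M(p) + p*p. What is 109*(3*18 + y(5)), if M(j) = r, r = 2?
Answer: 8829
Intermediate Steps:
M(j) = 2
y(p) = 2 + p² (y(p) = 2 + p*p = 2 + p²)
109*(3*18 + y(5)) = 109*(3*18 + (2 + 5²)) = 109*(54 + (2 + 25)) = 109*(54 + 27) = 109*81 = 8829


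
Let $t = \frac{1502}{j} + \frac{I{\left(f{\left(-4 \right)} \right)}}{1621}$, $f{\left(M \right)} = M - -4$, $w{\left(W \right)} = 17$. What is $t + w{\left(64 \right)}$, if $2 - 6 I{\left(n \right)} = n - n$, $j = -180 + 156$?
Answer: $- \frac{295561}{6484} \approx -45.583$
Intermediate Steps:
$j = -24$
$f{\left(M \right)} = 4 + M$ ($f{\left(M \right)} = M + 4 = 4 + M$)
$I{\left(n \right)} = \frac{1}{3}$ ($I{\left(n \right)} = \frac{1}{3} - \frac{n - n}{6} = \frac{1}{3} - 0 = \frac{1}{3} + 0 = \frac{1}{3}$)
$t = - \frac{405789}{6484}$ ($t = \frac{1502}{-24} + \frac{1}{3 \cdot 1621} = 1502 \left(- \frac{1}{24}\right) + \frac{1}{3} \cdot \frac{1}{1621} = - \frac{751}{12} + \frac{1}{4863} = - \frac{405789}{6484} \approx -62.583$)
$t + w{\left(64 \right)} = - \frac{405789}{6484} + 17 = - \frac{295561}{6484}$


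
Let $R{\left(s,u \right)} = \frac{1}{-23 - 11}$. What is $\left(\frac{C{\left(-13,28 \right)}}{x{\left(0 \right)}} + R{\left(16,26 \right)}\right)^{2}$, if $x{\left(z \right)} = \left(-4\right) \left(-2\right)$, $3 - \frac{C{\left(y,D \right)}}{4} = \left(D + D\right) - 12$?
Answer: $\frac{121801}{289} \approx 421.46$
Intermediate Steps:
$C{\left(y,D \right)} = 60 - 8 D$ ($C{\left(y,D \right)} = 12 - 4 \left(\left(D + D\right) - 12\right) = 12 - 4 \left(2 D - 12\right) = 12 - 4 \left(-12 + 2 D\right) = 12 - \left(-48 + 8 D\right) = 60 - 8 D$)
$R{\left(s,u \right)} = - \frac{1}{34}$ ($R{\left(s,u \right)} = \frac{1}{-34} = - \frac{1}{34}$)
$x{\left(z \right)} = 8$
$\left(\frac{C{\left(-13,28 \right)}}{x{\left(0 \right)}} + R{\left(16,26 \right)}\right)^{2} = \left(\frac{60 - 224}{8} - \frac{1}{34}\right)^{2} = \left(\left(60 - 224\right) \frac{1}{8} - \frac{1}{34}\right)^{2} = \left(\left(-164\right) \frac{1}{8} - \frac{1}{34}\right)^{2} = \left(- \frac{41}{2} - \frac{1}{34}\right)^{2} = \left(- \frac{349}{17}\right)^{2} = \frac{121801}{289}$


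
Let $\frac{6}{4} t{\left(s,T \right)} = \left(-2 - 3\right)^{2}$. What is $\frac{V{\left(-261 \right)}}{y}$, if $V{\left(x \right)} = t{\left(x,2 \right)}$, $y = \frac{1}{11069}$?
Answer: $\frac{553450}{3} \approx 1.8448 \cdot 10^{5}$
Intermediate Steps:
$y = \frac{1}{11069} \approx 9.0342 \cdot 10^{-5}$
$t{\left(s,T \right)} = \frac{50}{3}$ ($t{\left(s,T \right)} = \frac{2 \left(-2 - 3\right)^{2}}{3} = \frac{2 \left(-5\right)^{2}}{3} = \frac{2}{3} \cdot 25 = \frac{50}{3}$)
$V{\left(x \right)} = \frac{50}{3}$
$\frac{V{\left(-261 \right)}}{y} = \frac{50 \frac{1}{\frac{1}{11069}}}{3} = \frac{50}{3} \cdot 11069 = \frac{553450}{3}$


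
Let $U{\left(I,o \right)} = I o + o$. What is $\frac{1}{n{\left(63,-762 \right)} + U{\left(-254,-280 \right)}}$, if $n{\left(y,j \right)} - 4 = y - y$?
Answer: $\frac{1}{70844} \approx 1.4116 \cdot 10^{-5}$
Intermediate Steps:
$n{\left(y,j \right)} = 4$ ($n{\left(y,j \right)} = 4 + \left(y - y\right) = 4 + 0 = 4$)
$U{\left(I,o \right)} = o + I o$
$\frac{1}{n{\left(63,-762 \right)} + U{\left(-254,-280 \right)}} = \frac{1}{4 - 280 \left(1 - 254\right)} = \frac{1}{4 - -70840} = \frac{1}{4 + 70840} = \frac{1}{70844}$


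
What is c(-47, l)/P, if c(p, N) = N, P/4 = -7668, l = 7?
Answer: -7/30672 ≈ -0.00022822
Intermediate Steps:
P = -30672 (P = 4*(-7668) = -30672)
c(-47, l)/P = 7/(-30672) = 7*(-1/30672) = -7/30672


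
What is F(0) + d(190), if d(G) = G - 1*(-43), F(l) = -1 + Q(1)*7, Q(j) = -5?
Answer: 197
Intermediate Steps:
F(l) = -36 (F(l) = -1 - 5*7 = -1 - 35 = -36)
d(G) = 43 + G (d(G) = G + 43 = 43 + G)
F(0) + d(190) = -36 + (43 + 190) = -36 + 233 = 197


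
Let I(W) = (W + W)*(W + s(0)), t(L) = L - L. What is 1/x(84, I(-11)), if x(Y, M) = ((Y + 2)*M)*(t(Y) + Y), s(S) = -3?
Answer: 1/2224992 ≈ 4.4944e-7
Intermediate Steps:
t(L) = 0
I(W) = 2*W*(-3 + W) (I(W) = (W + W)*(W - 3) = (2*W)*(-3 + W) = 2*W*(-3 + W))
x(Y, M) = M*Y*(2 + Y) (x(Y, M) = ((Y + 2)*M)*(0 + Y) = ((2 + Y)*M)*Y = (M*(2 + Y))*Y = M*Y*(2 + Y))
1/x(84, I(-11)) = 1/((2*(-11)*(-3 - 11))*84*(2 + 84)) = 1/((2*(-11)*(-14))*84*86) = 1/(308*84*86) = 1/2224992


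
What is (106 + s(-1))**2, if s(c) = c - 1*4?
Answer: 10201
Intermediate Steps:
s(c) = -4 + c (s(c) = c - 4 = -4 + c)
(106 + s(-1))**2 = (106 + (-4 - 1))**2 = (106 - 5)**2 = 101**2 = 10201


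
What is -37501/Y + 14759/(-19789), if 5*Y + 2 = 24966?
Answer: -4078980121/494012596 ≈ -8.2568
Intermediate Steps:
Y = 24964/5 (Y = -2/5 + (1/5)*24966 = -2/5 + 24966/5 = 24964/5 ≈ 4992.8)
-37501/Y + 14759/(-19789) = -37501/24964/5 + 14759/(-19789) = -37501*5/24964 + 14759*(-1/19789) = -187505/24964 - 14759/19789 = -4078980121/494012596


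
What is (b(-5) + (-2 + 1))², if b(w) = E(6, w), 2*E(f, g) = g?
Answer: 49/4 ≈ 12.250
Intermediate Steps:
E(f, g) = g/2
b(w) = w/2
(b(-5) + (-2 + 1))² = ((½)*(-5) + (-2 + 1))² = (-5/2 - 1)² = (-7/2)² = 49/4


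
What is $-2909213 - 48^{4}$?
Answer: $-8217629$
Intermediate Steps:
$-2909213 - 48^{4} = -2909213 - 5308416 = -8217629$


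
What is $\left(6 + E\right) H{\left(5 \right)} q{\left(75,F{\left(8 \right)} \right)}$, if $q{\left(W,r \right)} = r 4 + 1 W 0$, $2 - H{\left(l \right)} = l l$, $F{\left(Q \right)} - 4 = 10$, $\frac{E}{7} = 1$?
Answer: $-16744$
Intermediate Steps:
$E = 7$ ($E = 7 \cdot 1 = 7$)
$F{\left(Q \right)} = 14$ ($F{\left(Q \right)} = 4 + 10 = 14$)
$H{\left(l \right)} = 2 - l^{2}$ ($H{\left(l \right)} = 2 - l l = 2 - l^{2}$)
$q{\left(W,r \right)} = 4 r$ ($q{\left(W,r \right)} = 4 r + W 0 = 4 r + 0 = 4 r$)
$\left(6 + E\right) H{\left(5 \right)} q{\left(75,F{\left(8 \right)} \right)} = \left(6 + 7\right) \left(2 - 5^{2}\right) 4 \cdot 14 = 13 \left(2 - 25\right) 56 = 13 \left(-23\right) 56 = \left(-299\right) 56 = -16744$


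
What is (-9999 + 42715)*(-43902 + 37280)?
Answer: -216645352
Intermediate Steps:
(-9999 + 42715)*(-43902 + 37280) = 32716*(-6622) = -216645352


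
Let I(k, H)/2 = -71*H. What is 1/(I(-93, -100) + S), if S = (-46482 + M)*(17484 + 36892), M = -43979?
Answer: -1/4918893136 ≈ -2.0330e-10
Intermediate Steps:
I(k, H) = -142*H (I(k, H) = 2*(-71*H) = -142*H)
S = -4918907336 (S = (-46482 - 43979)*(17484 + 36892) = -90461*54376 = -4918907336)
1/(I(-93, -100) + S) = 1/(-142*(-100) - 4918907336) = 1/(14200 - 4918907336) = 1/(-4918893136) = -1/4918893136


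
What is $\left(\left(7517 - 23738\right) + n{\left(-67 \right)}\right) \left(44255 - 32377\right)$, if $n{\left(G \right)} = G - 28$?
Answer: $-193801448$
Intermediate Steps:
$n{\left(G \right)} = -28 + G$
$\left(\left(7517 - 23738\right) + n{\left(-67 \right)}\right) \left(44255 - 32377\right) = \left(\left(7517 - 23738\right) - 95\right) \left(44255 - 32377\right) = \left(\left(7517 - 23738\right) - 95\right) 11878 = \left(-16221 - 95\right) 11878 = \left(-16316\right) 11878 = -193801448$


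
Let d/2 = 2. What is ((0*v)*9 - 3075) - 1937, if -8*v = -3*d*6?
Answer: -5012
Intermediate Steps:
d = 4 (d = 2*2 = 4)
v = 9 (v = -(-3*4)*6/8 = -(-3)*6/2 = -1/8*(-72) = 9)
((0*v)*9 - 3075) - 1937 = ((0*9)*9 - 3075) - 1937 = (0*9 - 3075) - 1937 = (0 - 3075) - 1937 = -3075 - 1937 = -5012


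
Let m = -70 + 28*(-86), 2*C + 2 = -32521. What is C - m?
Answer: -27567/2 ≈ -13784.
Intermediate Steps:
C = -32523/2 (C = -1 + (½)*(-32521) = -1 - 32521/2 = -32523/2 ≈ -16262.)
m = -2478 (m = -70 - 2408 = -2478)
C - m = -32523/2 - 1*(-2478) = -32523/2 + 2478 = -27567/2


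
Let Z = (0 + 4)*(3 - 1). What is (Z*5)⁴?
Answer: 2560000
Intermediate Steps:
Z = 8 (Z = 4*2 = 8)
(Z*5)⁴ = (8*5)⁴ = 40⁴ = 2560000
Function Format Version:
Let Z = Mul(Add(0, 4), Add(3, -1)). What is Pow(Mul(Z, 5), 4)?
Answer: 2560000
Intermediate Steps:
Z = 8 (Z = Mul(4, 2) = 8)
Pow(Mul(Z, 5), 4) = Pow(Mul(8, 5), 4) = Pow(40, 4) = 2560000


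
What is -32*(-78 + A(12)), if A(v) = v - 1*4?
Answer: 2240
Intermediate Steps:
A(v) = -4 + v (A(v) = v - 4 = -4 + v)
-32*(-78 + A(12)) = -32*(-78 + (-4 + 12)) = -32*(-78 + 8) = -32*(-70) = 2240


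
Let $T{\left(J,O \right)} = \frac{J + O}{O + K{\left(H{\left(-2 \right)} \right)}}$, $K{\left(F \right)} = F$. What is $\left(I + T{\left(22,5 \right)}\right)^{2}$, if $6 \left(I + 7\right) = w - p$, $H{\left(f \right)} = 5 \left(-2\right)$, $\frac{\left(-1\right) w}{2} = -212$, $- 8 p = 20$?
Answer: $\frac{12397441}{3600} \approx 3443.7$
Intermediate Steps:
$p = - \frac{5}{2}$ ($p = \left(- \frac{1}{8}\right) 20 = - \frac{5}{2} \approx -2.5$)
$w = 424$ ($w = \left(-2\right) \left(-212\right) = 424$)
$H{\left(f \right)} = -10$
$I = \frac{769}{12}$ ($I = -7 + \frac{424 - - \frac{5}{2}}{6} = -7 + \frac{424 + \frac{5}{2}}{6} = -7 + \frac{1}{6} \cdot \frac{853}{2} = -7 + \frac{853}{12} = \frac{769}{12} \approx 64.083$)
$T{\left(J,O \right)} = \frac{J + O}{-10 + O}$ ($T{\left(J,O \right)} = \frac{J + O}{O - 10} = \frac{J + O}{-10 + O}$)
$\left(I + T{\left(22,5 \right)}\right)^{2} = \left(\frac{769}{12} + \frac{22 + 5}{-10 + 5}\right)^{2} = \left(\frac{769}{12} + \frac{1}{-5} \cdot 27\right)^{2} = \left(\frac{769}{12} - \frac{27}{5}\right)^{2} = \left(\frac{3521}{60}\right)^{2} = \frac{12397441}{3600}$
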